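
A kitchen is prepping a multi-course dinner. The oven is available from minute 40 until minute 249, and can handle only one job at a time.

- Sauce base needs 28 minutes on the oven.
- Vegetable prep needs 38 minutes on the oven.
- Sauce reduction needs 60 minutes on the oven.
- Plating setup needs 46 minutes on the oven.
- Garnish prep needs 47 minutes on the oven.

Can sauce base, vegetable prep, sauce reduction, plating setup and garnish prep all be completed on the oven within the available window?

The oven window is 249 − 40 = 209 minutes.
Running back to back, the jobs need 28 + 38 + 60 + 46 + 47 = 219 minutes on the oven.
Since 219 > 209, they cannot all fit.

No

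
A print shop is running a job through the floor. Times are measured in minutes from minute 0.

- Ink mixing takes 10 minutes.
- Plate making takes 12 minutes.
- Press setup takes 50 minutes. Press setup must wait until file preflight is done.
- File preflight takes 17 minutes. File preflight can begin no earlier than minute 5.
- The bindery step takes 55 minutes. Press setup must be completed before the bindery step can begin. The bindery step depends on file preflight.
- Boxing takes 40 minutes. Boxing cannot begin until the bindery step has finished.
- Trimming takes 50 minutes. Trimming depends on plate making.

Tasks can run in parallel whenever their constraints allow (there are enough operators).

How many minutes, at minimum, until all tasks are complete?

Nothing blocks ink mixing, so it runs from minute 0 to minute 10.
Nothing blocks plate making, so it runs from minute 0 to minute 12.
Trimming waits on plate making (finishes minute 12), so it starts at minute 12 and finishes at 12 + 50 = minute 62.
File preflight cannot begin until its own release at minute 5. It runs from minute 5 to 5 + 17 = minute 22.
After file preflight (finishes minute 22), press setup can start at minute 22 and finishes at minute 72.
For the bindery step: press setup (finishes minute 72); file preflight (finishes minute 22). Taking the maximum gives a start of minute 72, and it finishes at 72 + 55 = minute 127.
Boxing waits on the bindery step (finishes minute 127), so it starts at minute 127 and finishes at 127 + 40 = minute 167.
All tasks are finished once the last one completes. Finish times: File preflight at 22, Plate making at 12, Ink mixing at 10, Press setup at 72, Trimming at 62, The bindery step at 127, Boxing at 167. The latest is minute 167.

167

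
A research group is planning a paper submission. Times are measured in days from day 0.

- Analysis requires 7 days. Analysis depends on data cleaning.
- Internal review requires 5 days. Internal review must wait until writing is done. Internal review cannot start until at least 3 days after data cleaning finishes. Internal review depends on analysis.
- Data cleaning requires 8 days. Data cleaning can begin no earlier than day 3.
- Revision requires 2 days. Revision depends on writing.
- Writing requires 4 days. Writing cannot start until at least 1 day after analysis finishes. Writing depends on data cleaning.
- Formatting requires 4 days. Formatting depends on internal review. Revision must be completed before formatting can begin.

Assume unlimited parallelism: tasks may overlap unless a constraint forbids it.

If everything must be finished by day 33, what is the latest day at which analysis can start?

12

Nothing follows formatting; the deadline of day 33 is its only limit. It must start by 33 − 4 = day 29.
Internal review must finish before formatting (must start by day 29). With a 5-day duration, internal review must start by 29 − 5 = day 24.
Revision feeds into formatting (must start by day 29); so revision must finish by day 29 and therefore start by day 27.
For writing: internal review (must start by day 24); revision (must start by day 27). The most restrictive is day 24; with a 4-day duration, writing must start by day 20.
For analysis: writing (must start by day 20, minus 1-day gap → day 19); internal review (must start by day 24). The most restrictive is day 19; with a 7-day duration, analysis must start by day 12.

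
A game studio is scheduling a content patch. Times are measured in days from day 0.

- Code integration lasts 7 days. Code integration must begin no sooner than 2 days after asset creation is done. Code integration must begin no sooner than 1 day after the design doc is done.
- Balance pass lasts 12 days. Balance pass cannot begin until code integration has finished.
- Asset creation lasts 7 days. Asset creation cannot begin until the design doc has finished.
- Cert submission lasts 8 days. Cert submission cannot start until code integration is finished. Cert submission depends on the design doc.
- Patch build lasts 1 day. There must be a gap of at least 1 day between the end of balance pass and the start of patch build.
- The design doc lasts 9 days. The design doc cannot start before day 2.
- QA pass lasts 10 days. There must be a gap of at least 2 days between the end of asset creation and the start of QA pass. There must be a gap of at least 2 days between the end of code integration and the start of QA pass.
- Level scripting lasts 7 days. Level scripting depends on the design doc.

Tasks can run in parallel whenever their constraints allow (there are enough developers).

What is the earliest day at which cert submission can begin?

The design doc waits on its own release at day 2, so it starts at day 2 and finishes at 2 + 9 = day 11.
After the design doc (finishes day 11), asset creation can start at day 11 and finishes at day 18.
Code integration has to wait for asset creation (finishes day 18, plus 2-day gap → day 20); the design doc (finishes day 11, plus 1-day gap → day 12). The latest of these is day 20, so code integration runs day 20 to 20 + 7 = day 27.
Cert submission waits on code integration (finishes day 27); the design doc (finishes day 11). The latest of these is day 27, which is the earliest cert submission can start.

27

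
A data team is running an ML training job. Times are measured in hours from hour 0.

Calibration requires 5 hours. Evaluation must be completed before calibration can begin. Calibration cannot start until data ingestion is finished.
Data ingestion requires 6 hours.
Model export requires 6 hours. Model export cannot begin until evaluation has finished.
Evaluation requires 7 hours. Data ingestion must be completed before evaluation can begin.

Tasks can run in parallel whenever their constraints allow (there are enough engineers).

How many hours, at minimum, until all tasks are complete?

19

Data ingestion has no prerequisites, so it starts at hour 0 and finishes at hour 6.
After data ingestion (finishes hour 6), evaluation can start at hour 6 and finishes at hour 13.
After evaluation (finishes hour 13), model export can start at hour 13 and finishes at hour 19.
Calibration cannot start until evaluation (finishes hour 13); data ingestion (finishes hour 6). The controlling bound is hour 13, so calibration finishes at 13 + 5 = hour 18.
All tasks are finished once the last one completes. Finish times: Data ingestion at 6, Evaluation at 13, Calibration at 18, Model export at 19. The latest is hour 19.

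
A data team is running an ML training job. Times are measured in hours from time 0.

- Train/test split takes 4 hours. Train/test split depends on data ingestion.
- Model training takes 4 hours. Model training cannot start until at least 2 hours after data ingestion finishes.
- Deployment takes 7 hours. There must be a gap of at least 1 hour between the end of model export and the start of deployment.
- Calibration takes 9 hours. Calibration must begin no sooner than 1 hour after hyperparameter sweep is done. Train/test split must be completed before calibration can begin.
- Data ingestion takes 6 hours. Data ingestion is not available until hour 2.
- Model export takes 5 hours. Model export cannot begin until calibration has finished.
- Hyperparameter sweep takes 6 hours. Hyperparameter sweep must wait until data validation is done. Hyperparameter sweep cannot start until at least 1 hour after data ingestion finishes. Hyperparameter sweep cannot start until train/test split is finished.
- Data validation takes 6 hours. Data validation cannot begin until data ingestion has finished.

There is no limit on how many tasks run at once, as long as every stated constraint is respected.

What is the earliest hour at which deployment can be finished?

After its own release at hour 2, data ingestion can start at hour 2 and finishes at hour 8.
Train/test split cannot begin until data ingestion (finishes hour 8). It runs from hour 8 to 8 + 4 = hour 12.
After data ingestion (finishes hour 8), data validation can start at hour 8 and finishes at hour 14.
Hyperparameter sweep cannot start until data validation (finishes hour 14); data ingestion (finishes hour 8, plus 1-hour gap → hour 9); train/test split (finishes hour 12). The controlling bound is hour 14, so hyperparameter sweep finishes at 14 + 6 = hour 20.
Calibration cannot start until hyperparameter sweep (finishes hour 20, plus 1-hour gap → hour 21); train/test split (finishes hour 12). The controlling bound is hour 21, so calibration finishes at 21 + 9 = hour 30.
Model export cannot begin until calibration (finishes hour 30). It runs from hour 30 to 30 + 5 = hour 35.
Deployment waits on model export (finishes hour 35, plus 1-hour gap → hour 36), so it starts at hour 36 and finishes at 36 + 7 = hour 43.

43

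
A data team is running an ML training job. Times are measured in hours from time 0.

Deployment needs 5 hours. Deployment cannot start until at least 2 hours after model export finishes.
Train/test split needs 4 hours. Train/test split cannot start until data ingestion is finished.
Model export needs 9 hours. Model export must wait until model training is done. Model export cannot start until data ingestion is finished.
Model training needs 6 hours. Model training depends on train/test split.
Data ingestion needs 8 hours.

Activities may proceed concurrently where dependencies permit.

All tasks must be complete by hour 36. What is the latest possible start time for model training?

Deployment has no dependents, so it just needs to finish by hour 36. Starting by 36 − 5 = hour 31 achieves that.
Model export feeds into deployment (must start by hour 31, minus 2-hour gap → hour 29); so model export must finish by hour 29 and therefore start by hour 20.
Model training has to be done before model export (must start by hour 20). That means finishing by hour 20, i.e. starting by 20 − 6 = hour 14.

14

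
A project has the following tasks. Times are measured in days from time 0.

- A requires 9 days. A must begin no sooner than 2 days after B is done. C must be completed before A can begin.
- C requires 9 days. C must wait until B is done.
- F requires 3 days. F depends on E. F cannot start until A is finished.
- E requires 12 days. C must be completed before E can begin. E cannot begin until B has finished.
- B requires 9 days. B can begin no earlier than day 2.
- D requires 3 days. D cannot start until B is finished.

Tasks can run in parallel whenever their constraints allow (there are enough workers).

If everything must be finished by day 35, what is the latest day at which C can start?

To finish by day 35, F (duration 3) must start no later than day 32.
A has to be done before F (must start by day 32). That means finishing by day 32, i.e. starting by 32 − 9 = day 23.
E must finish before F (must start by day 32). With a 12-day duration, E must start by 32 − 12 = day 20.
C feeds A (must start by day 23); E (must start by day 20). Taking the minimum, C must finish by day 20 and start by 20 − 9 = day 11.

11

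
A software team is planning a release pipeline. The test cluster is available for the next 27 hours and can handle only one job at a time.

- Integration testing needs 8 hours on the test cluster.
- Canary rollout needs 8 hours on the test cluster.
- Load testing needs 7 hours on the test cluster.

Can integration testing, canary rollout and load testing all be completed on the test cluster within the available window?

Yes

Running back to back, the jobs need 8 + 8 + 7 = 23 hours on the test cluster.
Since 23 ≤ 27, they fit within the window.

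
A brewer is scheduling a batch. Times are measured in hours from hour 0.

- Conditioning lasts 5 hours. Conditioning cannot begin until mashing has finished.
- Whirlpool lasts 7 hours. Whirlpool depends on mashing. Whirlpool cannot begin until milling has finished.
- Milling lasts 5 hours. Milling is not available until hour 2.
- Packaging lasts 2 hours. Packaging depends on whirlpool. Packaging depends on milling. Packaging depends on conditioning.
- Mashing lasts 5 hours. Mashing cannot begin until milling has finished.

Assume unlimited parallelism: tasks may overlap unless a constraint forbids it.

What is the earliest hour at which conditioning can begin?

12

After its own release at hour 2, milling can start at hour 2 and finishes at hour 7.
Mashing cannot begin until milling (finishes hour 7). It runs from hour 7 to 7 + 5 = hour 12.
Conditioning waits on mashing (finishes hour 12), so the earliest it can start is hour 12.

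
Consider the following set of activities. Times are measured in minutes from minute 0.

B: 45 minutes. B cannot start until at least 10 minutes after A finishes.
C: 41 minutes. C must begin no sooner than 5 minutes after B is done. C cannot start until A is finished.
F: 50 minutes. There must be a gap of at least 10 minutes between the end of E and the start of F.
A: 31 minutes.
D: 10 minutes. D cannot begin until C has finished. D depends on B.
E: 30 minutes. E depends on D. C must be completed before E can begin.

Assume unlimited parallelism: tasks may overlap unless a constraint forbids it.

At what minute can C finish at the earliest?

132

Nothing blocks A, so it runs from minute 0 to minute 31.
After A (finishes minute 31, plus 10-minute gap → minute 41), B can start at minute 41 and finishes at minute 86.
C has to wait for B (finishes minute 86, plus 5-minute gap → minute 91); A (finishes minute 31). The latest of these is minute 91, so C runs minute 91 to 91 + 41 = minute 132.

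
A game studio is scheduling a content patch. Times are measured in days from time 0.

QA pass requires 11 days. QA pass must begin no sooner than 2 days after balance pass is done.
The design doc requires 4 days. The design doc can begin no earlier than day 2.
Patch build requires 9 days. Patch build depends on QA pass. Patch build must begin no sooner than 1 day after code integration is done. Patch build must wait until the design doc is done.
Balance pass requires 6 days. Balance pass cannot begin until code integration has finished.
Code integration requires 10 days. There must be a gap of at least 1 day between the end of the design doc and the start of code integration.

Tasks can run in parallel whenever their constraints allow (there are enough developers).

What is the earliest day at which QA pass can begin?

25

The design doc cannot begin until its own release at day 2. It runs from day 2 to 2 + 4 = day 6.
Code integration cannot begin until the design doc (finishes day 6, plus 1-day gap → day 7). It runs from day 7 to 7 + 10 = day 17.
After code integration (finishes day 17), balance pass can start at day 17 and finishes at day 23.
QA pass waits on balance pass (finishes day 23, plus 2-day gap → day 25), so the earliest it can start is day 25.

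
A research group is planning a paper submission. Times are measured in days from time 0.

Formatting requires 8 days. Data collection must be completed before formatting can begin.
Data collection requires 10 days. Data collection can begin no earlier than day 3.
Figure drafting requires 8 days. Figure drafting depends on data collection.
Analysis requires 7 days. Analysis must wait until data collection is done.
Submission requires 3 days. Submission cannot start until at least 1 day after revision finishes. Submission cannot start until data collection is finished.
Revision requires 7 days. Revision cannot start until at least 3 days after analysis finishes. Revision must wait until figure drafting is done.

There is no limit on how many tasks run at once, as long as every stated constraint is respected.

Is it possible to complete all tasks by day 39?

Yes

After its own release at day 3, data collection can start at day 3 and finishes at day 13.
Formatting cannot begin until data collection (finishes day 13). It runs from day 13 to 13 + 8 = day 21.
Figure drafting cannot begin until data collection (finishes day 13). It runs from day 13 to 13 + 8 = day 21.
After data collection (finishes day 13), analysis can start at day 13 and finishes at day 20.
For revision: analysis (finishes day 20, plus 3-day gap → day 23); figure drafting (finishes day 21). Taking the maximum gives a start of day 23, and it finishes at 23 + 7 = day 30.
For submission: revision (finishes day 30, plus 1-day gap → day 31); data collection (finishes day 13). Taking the maximum gives a start of day 31, and it finishes at 31 + 3 = day 34.
Every task is finished by day 34, which is no later than the deadline of 39, so the schedule is feasible.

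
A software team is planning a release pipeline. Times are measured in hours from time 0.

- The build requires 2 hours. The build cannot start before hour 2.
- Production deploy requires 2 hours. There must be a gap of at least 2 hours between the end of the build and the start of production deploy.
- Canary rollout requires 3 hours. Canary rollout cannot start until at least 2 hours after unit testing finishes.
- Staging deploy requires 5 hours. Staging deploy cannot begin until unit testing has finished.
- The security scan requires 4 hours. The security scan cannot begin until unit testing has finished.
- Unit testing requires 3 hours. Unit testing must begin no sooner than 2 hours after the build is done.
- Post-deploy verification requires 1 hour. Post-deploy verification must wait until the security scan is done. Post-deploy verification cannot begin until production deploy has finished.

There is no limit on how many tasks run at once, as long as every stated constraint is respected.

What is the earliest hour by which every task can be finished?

After its own release at hour 2, the build can start at hour 2 and finishes at hour 4.
Production deploy waits on the build (finishes hour 4, plus 2-hour gap → hour 6), so it starts at hour 6 and finishes at 6 + 2 = hour 8.
Unit testing waits on the build (finishes hour 4, plus 2-hour gap → hour 6), so it starts at hour 6 and finishes at 6 + 3 = hour 9.
Canary rollout waits on unit testing (finishes hour 9, plus 2-hour gap → hour 11), so it starts at hour 11 and finishes at 11 + 3 = hour 14.
Staging deploy cannot begin until unit testing (finishes hour 9). It runs from hour 9 to 9 + 5 = hour 14.
After unit testing (finishes hour 9), the security scan can start at hour 9 and finishes at hour 13.
For post-deploy verification: the security scan (finishes hour 13); production deploy (finishes hour 8). Taking the maximum gives a start of hour 13, and it finishes at 13 + 1 = hour 14.
All tasks are finished once the last one completes. Finish times: The build at 4, Unit testing at 9, The security scan at 13, Staging deploy at 14, Canary rollout at 14, Production deploy at 8, Post-deploy verification at 14. The latest is hour 14.

14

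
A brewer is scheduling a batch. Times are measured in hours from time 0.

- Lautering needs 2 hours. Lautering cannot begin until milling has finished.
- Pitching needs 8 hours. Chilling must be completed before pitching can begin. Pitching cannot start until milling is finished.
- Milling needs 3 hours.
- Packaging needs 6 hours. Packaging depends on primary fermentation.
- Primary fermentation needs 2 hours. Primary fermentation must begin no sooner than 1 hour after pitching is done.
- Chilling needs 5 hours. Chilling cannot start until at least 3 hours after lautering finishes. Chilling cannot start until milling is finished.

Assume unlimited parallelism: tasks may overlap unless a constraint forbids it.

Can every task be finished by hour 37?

Yes

Nothing blocks milling, so it runs from hour 0 to hour 3.
After milling (finishes hour 3), lautering can start at hour 3 and finishes at hour 5.
Chilling has to wait for lautering (finishes hour 5, plus 3-hour gap → hour 8); milling (finishes hour 3). The latest of these is hour 8, so chilling runs hour 8 to 8 + 5 = hour 13.
Pitching has to wait for chilling (finishes hour 13); milling (finishes hour 3). The latest of these is hour 13, so pitching runs hour 13 to 13 + 8 = hour 21.
Primary fermentation waits on pitching (finishes hour 21, plus 1-hour gap → hour 22), so it starts at hour 22 and finishes at 22 + 2 = hour 24.
Packaging cannot begin until primary fermentation (finishes hour 24). It runs from hour 24 to 24 + 6 = hour 30.
Every task is finished by hour 30, which is no later than the deadline of 37, so the schedule is feasible.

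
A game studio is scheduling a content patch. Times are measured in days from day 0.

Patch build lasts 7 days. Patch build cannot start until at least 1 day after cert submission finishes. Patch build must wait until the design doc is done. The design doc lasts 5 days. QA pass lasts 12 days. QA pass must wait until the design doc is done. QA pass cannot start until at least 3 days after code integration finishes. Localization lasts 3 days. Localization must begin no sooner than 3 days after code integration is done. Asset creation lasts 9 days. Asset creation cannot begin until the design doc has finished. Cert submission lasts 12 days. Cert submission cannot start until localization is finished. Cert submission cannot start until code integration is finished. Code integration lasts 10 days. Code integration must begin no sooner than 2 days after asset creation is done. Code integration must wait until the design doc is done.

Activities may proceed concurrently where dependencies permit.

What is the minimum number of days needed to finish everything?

The design doc can start immediately at day 0; it finishes at day 5.
Asset creation waits on the design doc (finishes day 5), so it starts at day 5 and finishes at 5 + 9 = day 14.
Code integration needs all of asset creation (finishes day 14, plus 2-day gap → day 16); the design doc (finishes day 5). That puts its earliest start at day 16; it finishes at 16 + 10 = day 26.
QA pass cannot start until the design doc (finishes day 5); code integration (finishes day 26, plus 3-day gap → day 29). The controlling bound is day 29, so QA pass finishes at 29 + 12 = day 41.
Localization cannot begin until code integration (finishes day 26, plus 3-day gap → day 29). It runs from day 29 to 29 + 3 = day 32.
Cert submission needs all of localization (finishes day 32); code integration (finishes day 26). That puts its earliest start at day 32; it finishes at 32 + 12 = day 44.
For patch build: cert submission (finishes day 44, plus 1-day gap → day 45); the design doc (finishes day 5). Taking the maximum gives a start of day 45, and it finishes at 45 + 7 = day 52.
All tasks are finished once the last one completes. Finish times: The design doc at 5, Asset creation at 14, Code integration at 26, Localization at 32, QA pass at 41, Cert submission at 44, Patch build at 52. The latest is day 52.

52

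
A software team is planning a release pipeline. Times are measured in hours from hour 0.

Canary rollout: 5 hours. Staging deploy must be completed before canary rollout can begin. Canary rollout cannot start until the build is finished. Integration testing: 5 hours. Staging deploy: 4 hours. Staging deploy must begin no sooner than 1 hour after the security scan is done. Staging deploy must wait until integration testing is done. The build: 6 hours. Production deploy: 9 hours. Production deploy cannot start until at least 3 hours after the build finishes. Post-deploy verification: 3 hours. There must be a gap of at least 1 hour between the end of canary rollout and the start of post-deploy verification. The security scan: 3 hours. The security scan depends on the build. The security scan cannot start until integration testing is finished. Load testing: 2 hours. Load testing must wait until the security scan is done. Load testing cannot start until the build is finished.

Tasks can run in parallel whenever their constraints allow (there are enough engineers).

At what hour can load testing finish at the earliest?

11

Integration testing has no prerequisites, so it starts at hour 0 and finishes at hour 5.
Nothing blocks the build, so it runs from hour 0 to hour 6.
The security scan has to wait for the build (finishes hour 6); integration testing (finishes hour 5). The latest of these is hour 6, so the security scan runs hour 6 to 6 + 3 = hour 9.
Load testing needs all of the security scan (finishes hour 9); the build (finishes hour 6). That puts its earliest start at hour 9; it finishes at 9 + 2 = hour 11.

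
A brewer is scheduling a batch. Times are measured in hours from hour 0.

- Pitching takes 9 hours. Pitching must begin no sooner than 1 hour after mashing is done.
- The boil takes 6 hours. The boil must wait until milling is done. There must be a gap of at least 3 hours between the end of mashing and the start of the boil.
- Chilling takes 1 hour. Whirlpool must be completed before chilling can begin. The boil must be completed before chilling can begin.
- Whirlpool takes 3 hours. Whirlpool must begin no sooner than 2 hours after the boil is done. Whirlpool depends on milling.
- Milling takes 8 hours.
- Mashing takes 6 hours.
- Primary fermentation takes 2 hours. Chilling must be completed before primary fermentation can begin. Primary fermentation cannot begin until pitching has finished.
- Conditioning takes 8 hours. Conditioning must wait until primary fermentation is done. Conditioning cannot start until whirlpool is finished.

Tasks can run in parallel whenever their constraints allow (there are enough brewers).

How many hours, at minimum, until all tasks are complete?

Nothing blocks mashing, so it runs from hour 0 to hour 6.
After mashing (finishes hour 6, plus 1-hour gap → hour 7), pitching can start at hour 7 and finishes at hour 16.
Milling can start immediately at hour 0; it finishes at hour 8.
The boil cannot start until milling (finishes hour 8); mashing (finishes hour 6, plus 3-hour gap → hour 9). The controlling bound is hour 9, so the boil finishes at 9 + 6 = hour 15.
For whirlpool: the boil (finishes hour 15, plus 2-hour gap → hour 17); milling (finishes hour 8). Taking the maximum gives a start of hour 17, and it finishes at 17 + 3 = hour 20.
Chilling cannot start until whirlpool (finishes hour 20); the boil (finishes hour 15). The controlling bound is hour 20, so chilling finishes at 20 + 1 = hour 21.
For primary fermentation: chilling (finishes hour 21); pitching (finishes hour 16). Taking the maximum gives a start of hour 21, and it finishes at 21 + 2 = hour 23.
Conditioning cannot start until primary fermentation (finishes hour 23); whirlpool (finishes hour 20). The controlling bound is hour 23, so conditioning finishes at 23 + 8 = hour 31.
All tasks are finished once the last one completes. Finish times: Milling at 8, Mashing at 6, The boil at 15, Whirlpool at 20, Chilling at 21, Pitching at 16, Primary fermentation at 23, Conditioning at 31. The latest is hour 31.

31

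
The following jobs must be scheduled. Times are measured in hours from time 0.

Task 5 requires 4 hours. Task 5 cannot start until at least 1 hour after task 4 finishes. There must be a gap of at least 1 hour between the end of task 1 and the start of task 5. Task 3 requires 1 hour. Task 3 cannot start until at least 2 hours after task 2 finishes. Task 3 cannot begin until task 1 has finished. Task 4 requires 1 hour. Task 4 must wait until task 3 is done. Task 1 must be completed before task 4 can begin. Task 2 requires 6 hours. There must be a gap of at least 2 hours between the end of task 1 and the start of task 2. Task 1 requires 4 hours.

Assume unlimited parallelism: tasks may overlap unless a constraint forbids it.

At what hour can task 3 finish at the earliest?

Task 1 can start immediately at hour 0; it finishes at hour 4.
Task 2 cannot begin until task 1 (finishes hour 4, plus 2-hour gap → hour 6). It runs from hour 6 to 6 + 6 = hour 12.
Task 3 has to wait for task 2 (finishes hour 12, plus 2-hour gap → hour 14); task 1 (finishes hour 4). The latest of these is hour 14, so task 3 runs hour 14 to 14 + 1 = hour 15.

15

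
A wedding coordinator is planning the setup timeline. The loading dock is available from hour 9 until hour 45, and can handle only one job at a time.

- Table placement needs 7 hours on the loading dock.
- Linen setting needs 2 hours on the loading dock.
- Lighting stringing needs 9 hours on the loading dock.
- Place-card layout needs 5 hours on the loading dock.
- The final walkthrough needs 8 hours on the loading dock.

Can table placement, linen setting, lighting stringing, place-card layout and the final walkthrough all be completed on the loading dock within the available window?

The loading dock window is 45 − 9 = 36 hours.
Running back to back, the jobs need 7 + 2 + 9 + 5 + 8 = 31 hours on the loading dock.
Since 31 ≤ 36, they fit within the window.

Yes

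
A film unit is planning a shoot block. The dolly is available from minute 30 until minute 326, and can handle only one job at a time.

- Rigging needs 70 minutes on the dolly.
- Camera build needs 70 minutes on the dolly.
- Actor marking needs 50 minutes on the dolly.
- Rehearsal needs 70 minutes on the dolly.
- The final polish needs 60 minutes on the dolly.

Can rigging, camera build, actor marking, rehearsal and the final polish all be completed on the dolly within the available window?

No

The dolly window is 326 − 30 = 296 minutes.
Running back to back, the jobs need 70 + 70 + 50 + 70 + 60 = 320 minutes on the dolly.
Since 320 > 296, they cannot all fit.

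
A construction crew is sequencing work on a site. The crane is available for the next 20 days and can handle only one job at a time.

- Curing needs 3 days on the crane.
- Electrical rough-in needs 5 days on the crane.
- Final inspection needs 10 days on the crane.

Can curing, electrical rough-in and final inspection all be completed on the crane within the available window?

Yes

Running back to back, the jobs need 3 + 5 + 10 = 18 days on the crane.
Since 18 ≤ 20, they fit within the window.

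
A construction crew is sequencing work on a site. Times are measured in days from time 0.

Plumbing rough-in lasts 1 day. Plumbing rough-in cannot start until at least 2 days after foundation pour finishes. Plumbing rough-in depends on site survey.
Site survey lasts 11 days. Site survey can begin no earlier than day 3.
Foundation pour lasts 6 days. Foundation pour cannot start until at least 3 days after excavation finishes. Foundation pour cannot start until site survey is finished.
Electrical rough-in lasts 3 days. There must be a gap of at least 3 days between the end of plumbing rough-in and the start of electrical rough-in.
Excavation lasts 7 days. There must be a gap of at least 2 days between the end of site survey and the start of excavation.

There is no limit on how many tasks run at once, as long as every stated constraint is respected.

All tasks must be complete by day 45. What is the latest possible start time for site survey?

To finish by day 45, electrical rough-in (duration 3) must start no later than day 42.
Plumbing rough-in feeds into electrical rough-in (must start by day 42, minus 3-day gap → day 39); so plumbing rough-in must finish by day 39 and therefore start by day 38.
Foundation pour feeds into plumbing rough-in (must start by day 38, minus 2-day gap → day 36); so foundation pour must finish by day 36 and therefore start by day 30.
Excavation feeds into foundation pour (must start by day 30, minus 3-day gap → day 27); so excavation must finish by day 27 and therefore start by day 20.
For site survey: excavation (must start by day 20, minus 2-day gap → day 18); foundation pour (must start by day 30); plumbing rough-in (must start by day 38). The most restrictive is day 18; with an 11-day duration, site survey must start by day 7.

7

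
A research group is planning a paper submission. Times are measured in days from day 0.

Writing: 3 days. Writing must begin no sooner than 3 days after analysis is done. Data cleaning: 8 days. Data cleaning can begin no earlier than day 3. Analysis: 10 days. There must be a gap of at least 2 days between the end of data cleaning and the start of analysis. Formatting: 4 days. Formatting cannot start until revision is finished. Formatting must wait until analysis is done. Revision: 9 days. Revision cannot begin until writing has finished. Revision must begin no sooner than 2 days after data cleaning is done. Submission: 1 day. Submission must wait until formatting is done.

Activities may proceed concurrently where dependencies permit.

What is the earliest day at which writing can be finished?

29

Data cleaning waits on its own release at day 3, so it starts at day 3 and finishes at 3 + 8 = day 11.
After data cleaning (finishes day 11, plus 2-day gap → day 13), analysis can start at day 13 and finishes at day 23.
After analysis (finishes day 23, plus 3-day gap → day 26), writing can start at day 26 and finishes at day 29.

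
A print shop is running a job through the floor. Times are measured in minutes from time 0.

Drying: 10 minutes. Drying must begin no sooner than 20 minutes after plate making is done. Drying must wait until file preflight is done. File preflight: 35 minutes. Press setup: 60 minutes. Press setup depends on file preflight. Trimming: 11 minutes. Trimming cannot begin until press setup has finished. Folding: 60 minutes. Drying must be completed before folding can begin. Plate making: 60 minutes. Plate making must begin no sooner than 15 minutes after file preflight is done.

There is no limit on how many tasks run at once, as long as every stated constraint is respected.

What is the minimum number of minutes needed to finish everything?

200

File preflight can start immediately at minute 0; it finishes at minute 35.
Press setup cannot begin until file preflight (finishes minute 35). It runs from minute 35 to 35 + 60 = minute 95.
After press setup (finishes minute 95), trimming can start at minute 95 and finishes at minute 106.
After file preflight (finishes minute 35, plus 15-minute gap → minute 50), plate making can start at minute 50 and finishes at minute 110.
Drying has to wait for plate making (finishes minute 110, plus 20-minute gap → minute 130); file preflight (finishes minute 35). The latest of these is minute 130, so drying runs minute 130 to 130 + 10 = minute 140.
After drying (finishes minute 140), folding can start at minute 140 and finishes at minute 200.
All tasks are finished once the last one completes. Finish times: File preflight at 35, Plate making at 110, Press setup at 95, Drying at 140, Trimming at 106, Folding at 200. The latest is minute 200.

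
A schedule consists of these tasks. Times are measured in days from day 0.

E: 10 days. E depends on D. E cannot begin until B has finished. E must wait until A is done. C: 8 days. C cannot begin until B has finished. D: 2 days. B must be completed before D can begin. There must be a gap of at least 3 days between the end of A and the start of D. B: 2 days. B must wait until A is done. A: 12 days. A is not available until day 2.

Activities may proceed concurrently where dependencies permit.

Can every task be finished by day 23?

After its own release at day 2, A can start at day 2 and finishes at day 14.
After A (finishes day 14), B can start at day 14 and finishes at day 16.
D needs all of B (finishes day 16); A (finishes day 14, plus 3-day gap → day 17). That puts its earliest start at day 17; it finishes at 17 + 2 = day 19.
E needs all of D (finishes day 19); B (finishes day 16); A (finishes day 14). That puts its earliest start at day 19; it finishes at 19 + 10 = day 29.
C waits on B (finishes day 16), so it starts at day 16 and finishes at 16 + 8 = day 24.
The earliest everything can be done is day 29, which is after the deadline of 23, so it is not possible.

No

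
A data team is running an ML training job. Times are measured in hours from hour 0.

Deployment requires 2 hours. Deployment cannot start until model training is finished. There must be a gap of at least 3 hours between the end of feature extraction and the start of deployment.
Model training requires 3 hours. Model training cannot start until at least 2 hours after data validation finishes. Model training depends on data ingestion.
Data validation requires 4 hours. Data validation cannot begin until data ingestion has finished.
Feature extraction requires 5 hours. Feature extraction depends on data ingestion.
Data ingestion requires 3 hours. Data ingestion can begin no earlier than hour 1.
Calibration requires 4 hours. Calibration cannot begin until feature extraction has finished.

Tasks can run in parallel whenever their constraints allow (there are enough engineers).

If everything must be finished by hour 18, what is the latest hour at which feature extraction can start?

8

Deployment must finish by hour 18; it takes 2 hours, so it must start by 18 − 2 = hour 16.
To finish by hour 18, calibration (duration 4) must start no later than hour 14.
For feature extraction: calibration (must start by hour 14); deployment (must start by hour 16, minus 3-hour gap → hour 13). The most restrictive is hour 13; with a 5-hour duration, feature extraction must start by hour 8.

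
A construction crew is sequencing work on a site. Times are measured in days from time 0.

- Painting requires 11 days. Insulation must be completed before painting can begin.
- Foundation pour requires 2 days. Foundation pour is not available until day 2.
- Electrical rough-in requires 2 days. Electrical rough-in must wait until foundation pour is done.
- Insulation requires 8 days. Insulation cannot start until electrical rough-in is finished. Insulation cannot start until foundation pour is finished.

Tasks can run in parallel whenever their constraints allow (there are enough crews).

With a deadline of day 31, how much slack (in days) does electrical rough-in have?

After its own release at day 2, foundation pour can start at day 2 and finishes at day 4.
Electrical rough-in cannot begin until foundation pour (finishes day 4). It runs from day 4 to 4 + 2 = day 6.

Working backward from the deadline:
To finish by day 31, painting (duration 11) must start no later than day 20.
Insulation feeds into painting (must start by day 20); so insulation must finish by day 20 and therefore start by day 12.
Electrical rough-in has to be done before insulation (must start by day 12). That means finishing by day 12, i.e. starting by 12 − 2 = day 10.
So electrical rough-in can start as early as day 4 and as late as day 10, giving 10 − 4 = 6 days of slack.

6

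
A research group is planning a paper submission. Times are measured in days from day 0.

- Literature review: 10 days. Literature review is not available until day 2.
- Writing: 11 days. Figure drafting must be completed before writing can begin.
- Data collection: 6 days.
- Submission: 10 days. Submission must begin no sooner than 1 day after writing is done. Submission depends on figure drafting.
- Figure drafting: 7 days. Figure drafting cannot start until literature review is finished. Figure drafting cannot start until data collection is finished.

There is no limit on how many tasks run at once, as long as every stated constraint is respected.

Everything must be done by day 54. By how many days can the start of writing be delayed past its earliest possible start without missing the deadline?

13

Data collection has no prerequisites, so it starts at day 0 and finishes at day 6.
After its own release at day 2, literature review can start at day 2 and finishes at day 12.
Figure drafting has to wait for literature review (finishes day 12); data collection (finishes day 6). The latest of these is day 12, so figure drafting runs day 12 to 12 + 7 = day 19.
Writing waits on figure drafting (finishes day 19), so it starts at day 19 and finishes at 19 + 11 = day 30.

Working backward from the deadline:
Nothing follows submission; the deadline of day 54 is its only limit. It must start by 54 − 10 = day 44.
Writing must finish before submission (must start by day 44, minus 1-day gap → day 43). With an 11-day duration, writing must start by 43 − 11 = day 32.
So writing can start as early as day 19 and as late as day 32, giving 32 − 19 = 13 days of slack.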